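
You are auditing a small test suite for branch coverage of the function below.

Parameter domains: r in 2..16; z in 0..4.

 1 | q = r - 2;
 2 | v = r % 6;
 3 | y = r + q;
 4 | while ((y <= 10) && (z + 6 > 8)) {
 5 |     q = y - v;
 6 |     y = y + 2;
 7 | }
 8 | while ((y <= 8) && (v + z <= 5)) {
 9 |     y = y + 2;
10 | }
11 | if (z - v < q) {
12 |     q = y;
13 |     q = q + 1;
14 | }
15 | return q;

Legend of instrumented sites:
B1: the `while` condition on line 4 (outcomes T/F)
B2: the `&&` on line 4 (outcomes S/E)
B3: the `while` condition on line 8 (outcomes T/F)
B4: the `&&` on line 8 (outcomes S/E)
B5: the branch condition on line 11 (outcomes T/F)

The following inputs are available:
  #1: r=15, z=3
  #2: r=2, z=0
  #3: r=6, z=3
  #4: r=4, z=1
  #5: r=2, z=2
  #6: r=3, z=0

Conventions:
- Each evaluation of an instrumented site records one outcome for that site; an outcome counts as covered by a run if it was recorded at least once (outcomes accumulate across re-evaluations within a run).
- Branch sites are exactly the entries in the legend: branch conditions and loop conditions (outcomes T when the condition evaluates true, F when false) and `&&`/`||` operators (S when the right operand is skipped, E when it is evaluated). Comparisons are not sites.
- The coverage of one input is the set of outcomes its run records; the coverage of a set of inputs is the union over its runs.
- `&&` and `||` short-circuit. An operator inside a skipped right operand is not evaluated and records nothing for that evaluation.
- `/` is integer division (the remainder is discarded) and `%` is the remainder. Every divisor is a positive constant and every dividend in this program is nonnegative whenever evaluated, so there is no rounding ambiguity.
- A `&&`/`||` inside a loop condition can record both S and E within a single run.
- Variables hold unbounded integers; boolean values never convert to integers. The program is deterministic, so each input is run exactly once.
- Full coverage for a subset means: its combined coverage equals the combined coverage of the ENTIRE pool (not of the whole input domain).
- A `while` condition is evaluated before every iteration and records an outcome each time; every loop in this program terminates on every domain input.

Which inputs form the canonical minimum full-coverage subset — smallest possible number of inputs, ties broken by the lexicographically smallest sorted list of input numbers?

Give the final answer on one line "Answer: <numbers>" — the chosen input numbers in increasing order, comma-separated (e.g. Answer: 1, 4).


test 1 (r=15, z=3) fires B2->S, B1->F, B4->S, B3->F, B5->T; hits B1=F, B2=S, B3=F, B4=S, B5=T
test 2 (r=2, z=0) fires B2->E, B1->F, B4->E, B3->T, B4->E, B3->T, B4->E, B3->T, B4->E, B3->T, B4->S, B3->F, B5->T; hits B1=F, B2=E, B3=T, B3=F, B4=S, B4=E, B5=T
test 3 (r=6, z=3) fires B2->E, B1->T, B2->S, B1->F, B4->S, B3->F, B5->T; hits B1=T, B1=F, B2=S, B2=E, B3=F, B4=S, B5=T
test 4 (r=4, z=1) fires B2->E, B1->F, B4->E, B3->T, B4->E, B3->T, B4->S, B3->F, B5->T; hits B1=F, B2=E, B3=T, B3=F, B4=S, B4=E, B5=T
test 5 (r=2, z=2) fires B2->E, B1->F, B4->E, B3->T, B4->E, B3->T, B4->E, B3->T, B4->E, B3->T, B4->S, B3->F, B5->F; hits B1=F, B2=E, B3=T, B3=F, B4=S, B4=E, B5=F
test 6 (r=3, z=0) fires B2->E, B1->F, B4->E, B3->T, B4->E, B3->T, B4->E, B3->T, B4->S, B3->F, B5->T; hits B1=F, B2=E, B3=T, B3=F, B4=S, B4=E, B5=T
together the pool reaches 10 outcomes: B1=T, B1=F, B2=S, B2=E, B3=T, B3=F, B4=S, B4=E, B5=T, B5=F
checked all size-1 subsets: none covers 10 outcomes (max 7/10)
the canonical winner is {3, 5}: size 2, full 10-outcome coverage, earliest index list among size-2 covers
Answer: 3, 5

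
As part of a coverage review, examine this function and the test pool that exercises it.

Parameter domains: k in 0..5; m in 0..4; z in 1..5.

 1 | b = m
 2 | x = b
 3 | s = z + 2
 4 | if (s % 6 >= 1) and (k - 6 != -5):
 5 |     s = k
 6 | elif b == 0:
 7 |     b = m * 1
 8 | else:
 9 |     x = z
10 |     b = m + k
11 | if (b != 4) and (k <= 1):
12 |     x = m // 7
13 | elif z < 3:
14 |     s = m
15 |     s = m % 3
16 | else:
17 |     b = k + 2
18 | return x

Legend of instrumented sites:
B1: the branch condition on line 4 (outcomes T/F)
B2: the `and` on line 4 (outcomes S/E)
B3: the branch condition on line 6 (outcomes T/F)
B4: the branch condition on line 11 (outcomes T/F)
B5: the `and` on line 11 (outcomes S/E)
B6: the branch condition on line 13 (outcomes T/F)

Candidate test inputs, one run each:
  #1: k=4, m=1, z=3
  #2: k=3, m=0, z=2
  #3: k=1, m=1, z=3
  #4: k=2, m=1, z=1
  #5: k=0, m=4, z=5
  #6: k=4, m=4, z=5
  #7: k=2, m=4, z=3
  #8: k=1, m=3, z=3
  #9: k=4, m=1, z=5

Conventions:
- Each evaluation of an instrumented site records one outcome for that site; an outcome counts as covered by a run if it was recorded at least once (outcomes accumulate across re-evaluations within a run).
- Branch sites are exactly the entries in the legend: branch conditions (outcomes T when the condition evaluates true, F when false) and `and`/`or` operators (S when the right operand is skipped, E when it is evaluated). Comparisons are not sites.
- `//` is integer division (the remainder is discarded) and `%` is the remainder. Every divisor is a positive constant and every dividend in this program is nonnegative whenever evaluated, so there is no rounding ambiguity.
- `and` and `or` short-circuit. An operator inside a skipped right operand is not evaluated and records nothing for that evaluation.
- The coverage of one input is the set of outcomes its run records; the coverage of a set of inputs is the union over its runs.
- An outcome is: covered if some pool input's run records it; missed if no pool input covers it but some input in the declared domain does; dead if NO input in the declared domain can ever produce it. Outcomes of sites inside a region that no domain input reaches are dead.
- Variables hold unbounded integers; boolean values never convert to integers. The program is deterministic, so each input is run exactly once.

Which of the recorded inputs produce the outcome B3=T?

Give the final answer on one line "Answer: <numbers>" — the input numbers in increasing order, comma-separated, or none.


input #1 (k=4, m=1, z=3): does not produce B3=T
input #2 (k=3, m=0, z=2): does not produce B3=T
input #3 (k=1, m=1, z=3): does not produce B3=T
input #4 (k=2, m=1, z=1): does not produce B3=T
input #5 (k=0, m=4, z=5): does not produce B3=T
input #6 (k=4, m=4, z=5): does not produce B3=T
input #7 (k=2, m=4, z=3): does not produce B3=T
input #8 (k=1, m=3, z=3): does not produce B3=T
input #9 (k=4, m=1, z=5): does not produce B3=T
Answer: none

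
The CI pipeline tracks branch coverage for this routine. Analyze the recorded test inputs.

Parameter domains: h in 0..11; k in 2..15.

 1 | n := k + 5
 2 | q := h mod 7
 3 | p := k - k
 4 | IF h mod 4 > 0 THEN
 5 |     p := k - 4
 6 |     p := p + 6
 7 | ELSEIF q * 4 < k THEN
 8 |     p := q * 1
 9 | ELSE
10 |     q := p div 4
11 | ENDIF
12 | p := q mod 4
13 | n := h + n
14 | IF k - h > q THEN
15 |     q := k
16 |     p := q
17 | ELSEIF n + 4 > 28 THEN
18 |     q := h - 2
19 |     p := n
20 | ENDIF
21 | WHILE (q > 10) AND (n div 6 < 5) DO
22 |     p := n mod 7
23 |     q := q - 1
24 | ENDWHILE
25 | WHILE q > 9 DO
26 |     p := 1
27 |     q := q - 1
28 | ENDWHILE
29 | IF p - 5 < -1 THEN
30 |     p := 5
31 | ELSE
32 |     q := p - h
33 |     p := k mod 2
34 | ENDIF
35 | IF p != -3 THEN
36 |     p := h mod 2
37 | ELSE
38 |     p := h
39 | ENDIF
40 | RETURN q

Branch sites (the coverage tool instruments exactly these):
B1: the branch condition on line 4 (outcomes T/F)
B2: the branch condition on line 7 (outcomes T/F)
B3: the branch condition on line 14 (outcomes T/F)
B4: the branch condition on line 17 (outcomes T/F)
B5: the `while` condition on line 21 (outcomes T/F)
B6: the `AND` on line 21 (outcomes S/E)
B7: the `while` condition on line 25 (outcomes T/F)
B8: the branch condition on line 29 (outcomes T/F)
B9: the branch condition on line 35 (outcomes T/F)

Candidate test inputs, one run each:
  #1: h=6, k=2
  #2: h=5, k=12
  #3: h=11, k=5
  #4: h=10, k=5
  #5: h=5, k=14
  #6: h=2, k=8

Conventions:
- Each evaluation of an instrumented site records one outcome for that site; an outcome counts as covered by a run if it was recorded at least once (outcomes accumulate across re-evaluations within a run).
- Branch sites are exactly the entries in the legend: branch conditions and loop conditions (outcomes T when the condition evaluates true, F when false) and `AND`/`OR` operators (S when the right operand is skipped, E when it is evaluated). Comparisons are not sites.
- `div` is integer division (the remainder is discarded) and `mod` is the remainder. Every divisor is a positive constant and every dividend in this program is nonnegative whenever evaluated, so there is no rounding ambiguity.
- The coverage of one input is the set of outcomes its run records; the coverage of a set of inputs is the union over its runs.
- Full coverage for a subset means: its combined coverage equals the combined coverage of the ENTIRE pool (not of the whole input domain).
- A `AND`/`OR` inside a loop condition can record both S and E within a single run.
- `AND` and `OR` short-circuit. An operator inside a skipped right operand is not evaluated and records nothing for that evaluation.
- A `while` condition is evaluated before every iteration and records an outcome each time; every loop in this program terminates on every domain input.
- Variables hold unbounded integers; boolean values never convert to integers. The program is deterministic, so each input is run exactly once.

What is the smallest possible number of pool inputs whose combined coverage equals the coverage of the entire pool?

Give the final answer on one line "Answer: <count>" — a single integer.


test 1 (h=6, k=2) fires B1->T, B3->F, B4->F, B6->S, B5->F, B7->F, B8->T, B9->T; hits B1=T, B3=F, B4=F, B5=F, B6=S, B7=F, B8=T, B9=T
test 2 (h=5, k=12) fires B1->T, B3->T, B6->E, B5->T, B6->E, B5->T, B6->S, B5->F, B7->T, B7->F, B8->T, B9->T; hits B1=T, B3=T, B5=T, B5=F, B6=S, B6=E, B7=T, B7=F, B8=T, B9=T
test 3 (h=11, k=5) fires B1->T, B3->F, B4->F, B6->S, B5->F, B7->F, B8->T, B9->T; hits B1=T, B3=F, B4=F, B5=F, B6=S, B7=F, B8=T, B9=T
test 4 (h=10, k=5) fires B1->T, B3->F, B4->F, B6->S, B5->F, B7->F, B8->T, B9->T; hits B1=T, B3=F, B4=F, B5=F, B6=S, B7=F, B8=T, B9=T
test 5 (h=5, k=14) fires B1->T, B3->T, B6->E, B5->T, B6->E, B5->T, B6->E, B5->T, B6->E, B5->T, B6->S, B5->F, B7->T, B7->F, ...; hits B1=T, B3=T, B5=T, B5=F, B6=S, B6=E, B7=T, B7=F, B8=T, B9=T
test 6 (h=2, k=8) fires B1->T, B3->T, B6->S, B5->F, B7->F, B8->F, B9->T; hits B1=T, B3=T, B5=F, B6=S, B7=F, B8=F, B9=T
the full pool covers 13 outcomes: B1=T, B3=T, B3=F, B4=F, B5=T, B5=F, B6=S, B6=E, B7=T, B7=F, B8=T, B8=F, B9=T
size 1 is not enough: best union over all size-1 subsets is 10/13
size 2 is not enough: best union over all size-2 subsets is 12/13
the canonical winner is {1, 2, 6}: size 3, full 13-outcome coverage, earliest index list among size-3 covers
Answer: 3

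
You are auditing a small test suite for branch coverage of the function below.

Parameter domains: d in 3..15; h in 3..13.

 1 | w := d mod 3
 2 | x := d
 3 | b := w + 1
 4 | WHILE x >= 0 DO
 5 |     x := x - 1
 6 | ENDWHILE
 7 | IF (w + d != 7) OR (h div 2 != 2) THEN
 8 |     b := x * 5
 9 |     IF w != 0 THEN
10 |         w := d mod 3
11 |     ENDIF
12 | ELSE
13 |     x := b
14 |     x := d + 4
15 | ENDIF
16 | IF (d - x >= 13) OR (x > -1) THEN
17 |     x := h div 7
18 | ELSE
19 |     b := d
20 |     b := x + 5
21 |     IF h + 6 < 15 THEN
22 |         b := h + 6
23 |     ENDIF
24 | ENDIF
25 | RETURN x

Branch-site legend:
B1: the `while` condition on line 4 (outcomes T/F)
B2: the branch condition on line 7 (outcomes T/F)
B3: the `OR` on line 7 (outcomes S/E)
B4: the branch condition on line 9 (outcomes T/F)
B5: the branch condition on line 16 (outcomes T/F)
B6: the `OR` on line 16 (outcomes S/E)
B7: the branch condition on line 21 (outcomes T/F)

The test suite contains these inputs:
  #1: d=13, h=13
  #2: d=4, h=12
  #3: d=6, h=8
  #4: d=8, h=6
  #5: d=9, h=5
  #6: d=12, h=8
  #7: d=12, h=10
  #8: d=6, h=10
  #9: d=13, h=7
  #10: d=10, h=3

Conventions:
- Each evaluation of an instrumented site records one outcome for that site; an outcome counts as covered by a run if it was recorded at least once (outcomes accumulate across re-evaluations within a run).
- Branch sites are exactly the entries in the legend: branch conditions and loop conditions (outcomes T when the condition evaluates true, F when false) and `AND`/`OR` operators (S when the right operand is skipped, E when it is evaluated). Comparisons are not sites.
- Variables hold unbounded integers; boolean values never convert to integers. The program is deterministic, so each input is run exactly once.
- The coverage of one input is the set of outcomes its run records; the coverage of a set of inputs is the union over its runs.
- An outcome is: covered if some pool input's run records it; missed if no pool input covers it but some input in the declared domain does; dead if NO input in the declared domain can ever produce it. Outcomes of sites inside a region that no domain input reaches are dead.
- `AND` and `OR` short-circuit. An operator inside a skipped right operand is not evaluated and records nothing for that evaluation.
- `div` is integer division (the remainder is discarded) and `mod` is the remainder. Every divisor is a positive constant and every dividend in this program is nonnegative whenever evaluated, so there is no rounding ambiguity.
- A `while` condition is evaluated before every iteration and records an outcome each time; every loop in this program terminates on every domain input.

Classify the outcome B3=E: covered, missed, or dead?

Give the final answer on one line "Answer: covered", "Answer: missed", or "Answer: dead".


no pool input records B3=E
but domain input (d=5, h=3) does record it -> reachable, so missed
Answer: missed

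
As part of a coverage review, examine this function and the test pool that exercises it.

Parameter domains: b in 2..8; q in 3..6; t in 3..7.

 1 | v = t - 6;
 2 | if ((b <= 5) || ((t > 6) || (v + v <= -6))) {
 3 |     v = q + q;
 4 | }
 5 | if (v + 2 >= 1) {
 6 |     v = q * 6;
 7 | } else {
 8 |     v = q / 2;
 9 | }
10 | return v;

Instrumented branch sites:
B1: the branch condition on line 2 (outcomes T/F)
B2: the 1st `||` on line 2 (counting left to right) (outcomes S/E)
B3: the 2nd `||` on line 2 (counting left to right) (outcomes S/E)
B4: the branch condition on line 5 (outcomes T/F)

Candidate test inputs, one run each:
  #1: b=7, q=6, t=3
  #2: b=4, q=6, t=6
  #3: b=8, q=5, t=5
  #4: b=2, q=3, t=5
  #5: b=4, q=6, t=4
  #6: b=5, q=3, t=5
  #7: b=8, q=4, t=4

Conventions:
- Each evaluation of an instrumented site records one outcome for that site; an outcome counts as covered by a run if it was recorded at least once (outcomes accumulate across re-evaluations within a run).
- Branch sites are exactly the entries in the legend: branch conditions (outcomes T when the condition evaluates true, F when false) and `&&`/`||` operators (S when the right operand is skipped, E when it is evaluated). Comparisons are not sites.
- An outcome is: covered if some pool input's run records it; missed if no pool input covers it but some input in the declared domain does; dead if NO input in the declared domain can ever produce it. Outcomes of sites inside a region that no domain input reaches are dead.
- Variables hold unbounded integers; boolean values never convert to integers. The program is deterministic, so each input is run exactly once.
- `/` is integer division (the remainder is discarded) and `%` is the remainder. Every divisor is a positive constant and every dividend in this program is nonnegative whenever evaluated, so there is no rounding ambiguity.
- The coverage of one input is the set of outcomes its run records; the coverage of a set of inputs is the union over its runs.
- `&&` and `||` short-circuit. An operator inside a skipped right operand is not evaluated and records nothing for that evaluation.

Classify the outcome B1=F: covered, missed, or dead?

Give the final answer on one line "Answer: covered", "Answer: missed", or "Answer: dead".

B1=F is recorded by pool input(s) 3, 7 -> covered

Answer: covered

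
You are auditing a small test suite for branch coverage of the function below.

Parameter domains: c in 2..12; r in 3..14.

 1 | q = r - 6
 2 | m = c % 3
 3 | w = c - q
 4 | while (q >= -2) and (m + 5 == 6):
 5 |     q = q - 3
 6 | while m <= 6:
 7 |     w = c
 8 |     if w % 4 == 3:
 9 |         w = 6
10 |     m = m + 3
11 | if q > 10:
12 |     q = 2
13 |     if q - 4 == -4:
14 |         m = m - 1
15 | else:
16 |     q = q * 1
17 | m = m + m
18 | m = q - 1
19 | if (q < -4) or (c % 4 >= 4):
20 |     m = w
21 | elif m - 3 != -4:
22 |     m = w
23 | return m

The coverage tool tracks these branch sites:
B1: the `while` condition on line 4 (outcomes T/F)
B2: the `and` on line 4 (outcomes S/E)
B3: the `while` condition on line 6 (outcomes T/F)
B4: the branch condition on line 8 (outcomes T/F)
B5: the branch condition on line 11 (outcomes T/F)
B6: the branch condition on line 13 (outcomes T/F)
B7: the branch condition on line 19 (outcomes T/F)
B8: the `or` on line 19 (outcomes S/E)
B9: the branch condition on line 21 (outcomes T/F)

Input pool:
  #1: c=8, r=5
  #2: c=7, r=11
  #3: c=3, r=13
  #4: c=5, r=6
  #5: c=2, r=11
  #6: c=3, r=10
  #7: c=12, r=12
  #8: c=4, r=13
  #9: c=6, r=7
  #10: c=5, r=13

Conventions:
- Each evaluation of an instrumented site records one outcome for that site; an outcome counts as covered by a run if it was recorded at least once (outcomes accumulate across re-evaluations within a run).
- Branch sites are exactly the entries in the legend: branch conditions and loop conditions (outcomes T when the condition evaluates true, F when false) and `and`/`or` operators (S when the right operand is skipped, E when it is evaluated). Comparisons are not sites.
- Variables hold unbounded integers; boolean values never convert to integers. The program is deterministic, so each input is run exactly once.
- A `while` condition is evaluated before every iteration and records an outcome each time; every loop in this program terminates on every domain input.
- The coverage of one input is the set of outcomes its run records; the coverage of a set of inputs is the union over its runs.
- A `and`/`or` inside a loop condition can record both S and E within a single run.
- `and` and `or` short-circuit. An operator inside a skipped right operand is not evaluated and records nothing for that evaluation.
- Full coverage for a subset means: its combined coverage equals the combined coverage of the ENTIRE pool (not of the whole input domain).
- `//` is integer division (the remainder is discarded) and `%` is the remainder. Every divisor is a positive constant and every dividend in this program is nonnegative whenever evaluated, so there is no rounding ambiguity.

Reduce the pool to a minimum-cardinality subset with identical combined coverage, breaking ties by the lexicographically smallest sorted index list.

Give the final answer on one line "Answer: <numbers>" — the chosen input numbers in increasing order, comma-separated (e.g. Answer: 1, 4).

run #1 (c=8, r=5) records B1=F, B2=E, B3=T, B3=F, B4=F, B5=F, B7=F, B8=E, B9=T
run #2 (c=7, r=11) records B1=T, B1=F, B2=S, B2=E, B3=T, B3=F, B4=T, B5=F, B7=F, B8=E, B9=T
run #3 (c=3, r=13) records B1=F, B2=E, B3=T, B3=F, B4=T, B5=F, B7=F, B8=E, B9=T
run #4 (c=5, r=6) records B1=F, B2=E, B3=T, B3=F, B4=F, B5=F, B7=F, B8=E, B9=F
run #5 (c=2, r=11) records B1=F, B2=E, B3=T, B3=F, B4=F, B5=F, B7=F, B8=E, B9=T
run #6 (c=3, r=10) records B1=F, B2=E, B3=T, B3=F, B4=T, B5=F, B7=F, B8=E, B9=T
run #7 (c=12, r=12) records B1=F, B2=E, B3=T, B3=F, B4=F, B5=F, B7=F, B8=E, B9=T
run #8 (c=4, r=13) records B1=T, B1=F, B2=S, B2=E, B3=T, B3=F, B4=F, B5=F, B7=T, B8=S
run #9 (c=6, r=7) records B1=F, B2=E, B3=T, B3=F, B4=F, B5=F, B7=F, B8=E, B9=T
run #10 (c=5, r=13) records B1=F, B2=E, B3=T, B3=F, B4=F, B5=F, B7=F, B8=E, B9=T
the full pool covers 15 outcomes: B1=T, B1=F, B2=S, B2=E, B3=T, B3=F, B4=T, B4=F, B5=F, B7=T, B7=F, B8=S, B8=E, B9=T, B9=F
no size-1 subset reaches all 15 outcomes (best union: 11/15)
no size-2 subset reaches all 15 outcomes (best union: 14/15)
at size 3, {2, 4, 8} reaches all 15 outcomes; every lexicographically earlier size-3 subset fails

Answer: 2, 4, 8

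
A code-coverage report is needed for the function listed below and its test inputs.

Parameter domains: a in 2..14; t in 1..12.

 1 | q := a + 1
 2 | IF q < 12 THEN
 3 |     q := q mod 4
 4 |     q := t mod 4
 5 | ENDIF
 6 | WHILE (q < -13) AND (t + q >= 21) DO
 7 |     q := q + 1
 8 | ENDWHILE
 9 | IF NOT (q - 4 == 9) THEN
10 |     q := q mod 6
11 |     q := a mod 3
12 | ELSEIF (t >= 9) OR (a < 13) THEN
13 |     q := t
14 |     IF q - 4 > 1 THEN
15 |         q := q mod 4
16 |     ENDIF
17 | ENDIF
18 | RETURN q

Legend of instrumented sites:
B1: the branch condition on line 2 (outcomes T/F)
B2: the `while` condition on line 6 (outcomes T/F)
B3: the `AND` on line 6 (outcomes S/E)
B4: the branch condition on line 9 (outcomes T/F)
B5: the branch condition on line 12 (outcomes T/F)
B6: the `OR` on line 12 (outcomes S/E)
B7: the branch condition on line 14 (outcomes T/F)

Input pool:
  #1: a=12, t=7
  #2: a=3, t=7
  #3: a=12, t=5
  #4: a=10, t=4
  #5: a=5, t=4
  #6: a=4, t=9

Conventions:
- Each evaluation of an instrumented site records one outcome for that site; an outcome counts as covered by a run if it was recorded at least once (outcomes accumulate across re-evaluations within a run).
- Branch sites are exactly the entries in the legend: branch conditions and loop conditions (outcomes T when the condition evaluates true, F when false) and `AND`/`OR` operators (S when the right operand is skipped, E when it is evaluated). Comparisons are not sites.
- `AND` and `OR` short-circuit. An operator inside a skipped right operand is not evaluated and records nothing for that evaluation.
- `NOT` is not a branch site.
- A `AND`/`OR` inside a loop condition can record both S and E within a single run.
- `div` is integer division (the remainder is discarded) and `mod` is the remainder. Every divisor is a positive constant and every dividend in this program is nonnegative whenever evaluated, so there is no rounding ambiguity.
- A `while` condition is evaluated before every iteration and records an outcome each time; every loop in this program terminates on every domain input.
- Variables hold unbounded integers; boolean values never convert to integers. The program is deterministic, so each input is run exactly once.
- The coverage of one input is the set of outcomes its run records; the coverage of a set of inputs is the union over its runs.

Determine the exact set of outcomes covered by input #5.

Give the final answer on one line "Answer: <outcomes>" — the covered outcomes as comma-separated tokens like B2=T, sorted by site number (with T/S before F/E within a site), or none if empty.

Running input #5 (a=5, t=4), event by event:
  B1->T, B3->S, B2->F, B4->T
collecting distinct outcomes: B1=T, B2=F, B3=S, B4=T

Answer: B1=T, B2=F, B3=S, B4=T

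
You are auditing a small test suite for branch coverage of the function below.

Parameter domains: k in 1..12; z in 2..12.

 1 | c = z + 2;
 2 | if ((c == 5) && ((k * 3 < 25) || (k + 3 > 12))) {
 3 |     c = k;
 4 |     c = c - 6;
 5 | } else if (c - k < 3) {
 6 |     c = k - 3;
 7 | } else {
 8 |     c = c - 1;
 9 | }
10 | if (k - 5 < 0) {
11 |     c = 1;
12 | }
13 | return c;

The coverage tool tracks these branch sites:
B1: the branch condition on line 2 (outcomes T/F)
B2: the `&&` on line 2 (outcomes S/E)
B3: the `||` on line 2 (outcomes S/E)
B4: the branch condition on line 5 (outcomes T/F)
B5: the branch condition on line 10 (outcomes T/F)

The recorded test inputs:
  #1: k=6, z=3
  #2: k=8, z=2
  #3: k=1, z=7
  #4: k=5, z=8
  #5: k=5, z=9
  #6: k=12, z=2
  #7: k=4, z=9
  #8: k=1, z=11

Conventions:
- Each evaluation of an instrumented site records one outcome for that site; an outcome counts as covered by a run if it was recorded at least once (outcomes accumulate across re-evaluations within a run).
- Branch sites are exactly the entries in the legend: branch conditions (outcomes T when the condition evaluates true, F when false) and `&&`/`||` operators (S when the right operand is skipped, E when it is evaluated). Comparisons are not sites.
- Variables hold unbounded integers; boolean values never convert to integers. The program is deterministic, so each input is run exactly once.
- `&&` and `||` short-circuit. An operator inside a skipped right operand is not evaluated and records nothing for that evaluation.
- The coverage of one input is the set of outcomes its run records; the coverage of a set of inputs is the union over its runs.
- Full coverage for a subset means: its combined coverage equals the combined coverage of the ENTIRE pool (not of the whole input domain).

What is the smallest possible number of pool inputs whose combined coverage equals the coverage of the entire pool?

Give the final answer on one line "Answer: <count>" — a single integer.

run #1 (k=6, z=3) records B1=T, B2=E, B3=S, B5=F
run #2 (k=8, z=2) records B1=F, B2=S, B4=T, B5=F
run #3 (k=1, z=7) records B1=F, B2=S, B4=F, B5=T
run #4 (k=5, z=8) records B1=F, B2=S, B4=F, B5=F
run #5 (k=5, z=9) records B1=F, B2=S, B4=F, B5=F
run #6 (k=12, z=2) records B1=F, B2=S, B4=T, B5=F
run #7 (k=4, z=9) records B1=F, B2=S, B4=F, B5=T
run #8 (k=1, z=11) records B1=F, B2=S, B4=F, B5=T
union over all inputs: B1=T, B1=F, B2=S, B2=E, B3=S, B4=T, B4=F, B5=T, B5=F (9 outcomes)
checked all size-1 subsets: none covers 9 outcomes (max 4/9)
checked all size-2 subsets: none covers 9 outcomes (max 8/9)
size 3: inputs {1, 2, 3} cover all 9 outcomes, and no lexicographically smaller subset of this size does

Answer: 3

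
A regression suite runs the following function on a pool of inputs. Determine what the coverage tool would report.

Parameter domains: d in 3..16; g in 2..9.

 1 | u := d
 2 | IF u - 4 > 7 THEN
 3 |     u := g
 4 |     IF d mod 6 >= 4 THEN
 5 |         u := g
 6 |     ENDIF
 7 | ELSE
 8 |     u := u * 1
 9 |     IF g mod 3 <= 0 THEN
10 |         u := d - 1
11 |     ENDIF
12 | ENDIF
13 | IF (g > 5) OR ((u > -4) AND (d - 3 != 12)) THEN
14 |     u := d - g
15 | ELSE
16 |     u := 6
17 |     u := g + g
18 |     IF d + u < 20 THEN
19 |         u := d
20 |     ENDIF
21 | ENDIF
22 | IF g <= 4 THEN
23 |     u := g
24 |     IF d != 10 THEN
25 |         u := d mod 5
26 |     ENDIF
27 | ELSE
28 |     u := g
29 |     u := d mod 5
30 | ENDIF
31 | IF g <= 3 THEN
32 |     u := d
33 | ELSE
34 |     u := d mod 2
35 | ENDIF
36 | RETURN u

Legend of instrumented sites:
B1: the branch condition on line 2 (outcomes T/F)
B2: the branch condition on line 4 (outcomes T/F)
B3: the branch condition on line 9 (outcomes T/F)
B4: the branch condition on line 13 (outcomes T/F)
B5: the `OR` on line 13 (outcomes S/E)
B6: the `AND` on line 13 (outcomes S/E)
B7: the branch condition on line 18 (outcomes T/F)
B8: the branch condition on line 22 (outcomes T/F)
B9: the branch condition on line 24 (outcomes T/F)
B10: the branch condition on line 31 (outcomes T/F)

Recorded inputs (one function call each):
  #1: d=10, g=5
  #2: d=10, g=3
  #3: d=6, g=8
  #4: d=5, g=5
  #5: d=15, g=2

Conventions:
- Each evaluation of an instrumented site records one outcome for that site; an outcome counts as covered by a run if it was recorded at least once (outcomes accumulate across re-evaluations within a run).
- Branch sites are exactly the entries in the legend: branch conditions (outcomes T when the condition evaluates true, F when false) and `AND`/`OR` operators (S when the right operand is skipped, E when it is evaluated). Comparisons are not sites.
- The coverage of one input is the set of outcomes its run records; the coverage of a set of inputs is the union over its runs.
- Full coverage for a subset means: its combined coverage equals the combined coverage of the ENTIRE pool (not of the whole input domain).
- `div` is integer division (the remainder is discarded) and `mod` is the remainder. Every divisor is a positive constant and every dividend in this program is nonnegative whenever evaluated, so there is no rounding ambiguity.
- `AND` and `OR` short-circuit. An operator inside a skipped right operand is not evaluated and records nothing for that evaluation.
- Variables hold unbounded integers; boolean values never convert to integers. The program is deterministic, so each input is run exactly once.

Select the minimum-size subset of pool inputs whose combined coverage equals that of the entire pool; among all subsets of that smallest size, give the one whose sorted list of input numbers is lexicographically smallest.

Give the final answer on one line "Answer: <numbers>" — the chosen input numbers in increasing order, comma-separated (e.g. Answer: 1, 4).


test 1 (d=10, g=5) fires B1->F, B3->F, B5->E, B6->E, B4->T, B8->F, B10->F; hits B1=F, B3=F, B4=T, B5=E, B6=E, B8=F, B10=F
test 2 (d=10, g=3) fires B1->F, B3->T, B5->E, B6->E, B4->T, B8->T, B9->F, B10->T; hits B1=F, B3=T, B4=T, B5=E, B6=E, B8=T, B9=F, B10=T
test 3 (d=6, g=8) fires B1->F, B3->F, B5->S, B4->T, B8->F, B10->F; hits B1=F, B3=F, B4=T, B5=S, B8=F, B10=F
test 4 (d=5, g=5) fires B1->F, B3->F, B5->E, B6->E, B4->T, B8->F, B10->F; hits B1=F, B3=F, B4=T, B5=E, B6=E, B8=F, B10=F
test 5 (d=15, g=2) fires B1->T, B2->F, B5->E, B6->E, B4->F, B7->T, B8->T, B9->T, B10->T; hits B1=T, B2=F, B4=F, B5=E, B6=E, B7=T, B8=T, B9=T, B10=T
union over all inputs: B1=T, B1=F, B2=F, B3=T, B3=F, B4=T, B4=F, B5=S, B5=E, B6=E, B7=T, B8=T, B8=F, B9=T, B9=F, B10=T, B10=F (17 outcomes)
no size-1 subset reaches all 17 outcomes (best union: 9/17)
no size-2 subset reaches all 17 outcomes (best union: 15/17)
the canonical winner is {2, 3, 5}: size 3, full 17-outcome coverage, earliest index list among size-3 covers
Answer: 2, 3, 5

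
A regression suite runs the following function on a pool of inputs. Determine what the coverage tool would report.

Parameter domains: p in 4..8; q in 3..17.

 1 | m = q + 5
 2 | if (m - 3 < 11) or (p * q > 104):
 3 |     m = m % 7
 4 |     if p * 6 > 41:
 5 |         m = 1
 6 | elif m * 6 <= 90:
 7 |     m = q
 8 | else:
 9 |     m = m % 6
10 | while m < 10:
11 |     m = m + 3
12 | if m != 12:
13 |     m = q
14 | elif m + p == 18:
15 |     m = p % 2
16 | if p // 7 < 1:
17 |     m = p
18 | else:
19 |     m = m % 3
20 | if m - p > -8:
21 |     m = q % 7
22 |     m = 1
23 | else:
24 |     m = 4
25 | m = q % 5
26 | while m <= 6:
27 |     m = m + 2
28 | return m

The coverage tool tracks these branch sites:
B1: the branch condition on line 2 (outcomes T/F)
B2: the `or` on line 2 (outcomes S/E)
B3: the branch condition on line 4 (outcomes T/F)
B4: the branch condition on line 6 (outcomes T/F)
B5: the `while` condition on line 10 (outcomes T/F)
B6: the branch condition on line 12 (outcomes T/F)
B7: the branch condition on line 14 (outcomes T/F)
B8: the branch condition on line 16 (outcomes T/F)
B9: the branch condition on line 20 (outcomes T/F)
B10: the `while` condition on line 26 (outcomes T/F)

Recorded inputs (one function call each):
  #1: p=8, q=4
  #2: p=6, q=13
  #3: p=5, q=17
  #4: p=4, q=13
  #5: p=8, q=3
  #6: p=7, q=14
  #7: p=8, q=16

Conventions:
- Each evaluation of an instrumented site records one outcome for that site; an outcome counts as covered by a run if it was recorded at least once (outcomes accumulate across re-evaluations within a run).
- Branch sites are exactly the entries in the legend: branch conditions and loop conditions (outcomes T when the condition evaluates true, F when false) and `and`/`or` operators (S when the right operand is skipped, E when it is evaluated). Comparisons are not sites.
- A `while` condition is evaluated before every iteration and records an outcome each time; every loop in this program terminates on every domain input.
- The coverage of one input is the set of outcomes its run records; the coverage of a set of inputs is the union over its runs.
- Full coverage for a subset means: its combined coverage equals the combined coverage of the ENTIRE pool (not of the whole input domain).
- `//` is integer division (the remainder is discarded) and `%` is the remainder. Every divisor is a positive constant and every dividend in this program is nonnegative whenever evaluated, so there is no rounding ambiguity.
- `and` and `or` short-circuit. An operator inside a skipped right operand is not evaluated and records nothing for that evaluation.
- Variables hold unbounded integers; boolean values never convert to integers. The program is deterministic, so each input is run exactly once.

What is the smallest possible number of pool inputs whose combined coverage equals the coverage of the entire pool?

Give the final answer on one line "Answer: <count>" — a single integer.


run #1 (p=8, q=4) runs B2->S, B1->T, B3->T, B5->T, B5->T, B5->T, B5->F, B6->T, B8->F, B9->T, B10->T, B10->T, B10->F; records B1=T, B2=S, B3=T, B5=T, B5=F, B6=T, B8=F, B9=T, B10=T, B10=F
run #2 (p=6, q=13) runs B2->E, B1->F, B4->F, B5->T, B5->T, B5->T, B5->T, B5->F, B6->F, B7->T, B8->T, B9->T, B10->T, B10->T, ...; records B1=F, B2=E, B4=F, B5=T, B5=F, B6=F, B7=T, B8=T, B9=T, B10=T, B10=F
run #3 (p=5, q=17) runs B2->E, B1->F, B4->F, B5->T, B5->T, B5->F, B6->T, B8->T, B9->T, B10->T, B10->T, B10->T, B10->F; records B1=F, B2=E, B4=F, B5=T, B5=F, B6=T, B8=T, B9=T, B10=T, B10=F
run #4 (p=4, q=13) runs B2->E, B1->F, B4->F, B5->T, B5->T, B5->T, B5->T, B5->F, B6->F, B7->F, B8->T, B9->T, B10->T, B10->T, ...; records B1=F, B2=E, B4=F, B5=T, B5=F, B6=F, B7=F, B8=T, B9=T, B10=T, B10=F
run #5 (p=8, q=3) runs B2->S, B1->T, B3->T, B5->T, B5->T, B5->T, B5->F, B6->T, B8->F, B9->F, B10->T, B10->T, B10->F; records B1=T, B2=S, B3=T, B5=T, B5=F, B6=T, B8=F, B9=F, B10=T, B10=F
run #6 (p=7, q=14) runs B2->E, B1->F, B4->F, B5->T, B5->T, B5->T, B5->F, B6->T, B8->F, B9->T, B10->T, B10->T, B10->F; records B1=F, B2=E, B4=F, B5=T, B5=F, B6=T, B8=F, B9=T, B10=T, B10=F
run #7 (p=8, q=16) runs B2->E, B1->T, B3->T, B5->T, B5->T, B5->T, B5->F, B6->T, B8->F, B9->T, B10->T, B10->T, B10->T, B10->F; records B1=T, B2=E, B3=T, B5=T, B5=F, B6=T, B8=F, B9=T, B10=T, B10=F
together the pool reaches 18 outcomes: B1=T, B1=F, B2=S, B2=E, B3=T, B4=F, B5=T, B5=F, B6=T, B6=F, B7=T, B7=F, B8=T, B8=F, B9=T, B9=F, B10=T, B10=F
size 1 is not enough: best union over all size-1 subsets is 11/18
size 2 is not enough: best union over all size-2 subsets is 17/18
inputs {2, 4, 5} (size 3) cover everything; no size-3 subset with a lexicographically smaller index list covers all 18
Answer: 3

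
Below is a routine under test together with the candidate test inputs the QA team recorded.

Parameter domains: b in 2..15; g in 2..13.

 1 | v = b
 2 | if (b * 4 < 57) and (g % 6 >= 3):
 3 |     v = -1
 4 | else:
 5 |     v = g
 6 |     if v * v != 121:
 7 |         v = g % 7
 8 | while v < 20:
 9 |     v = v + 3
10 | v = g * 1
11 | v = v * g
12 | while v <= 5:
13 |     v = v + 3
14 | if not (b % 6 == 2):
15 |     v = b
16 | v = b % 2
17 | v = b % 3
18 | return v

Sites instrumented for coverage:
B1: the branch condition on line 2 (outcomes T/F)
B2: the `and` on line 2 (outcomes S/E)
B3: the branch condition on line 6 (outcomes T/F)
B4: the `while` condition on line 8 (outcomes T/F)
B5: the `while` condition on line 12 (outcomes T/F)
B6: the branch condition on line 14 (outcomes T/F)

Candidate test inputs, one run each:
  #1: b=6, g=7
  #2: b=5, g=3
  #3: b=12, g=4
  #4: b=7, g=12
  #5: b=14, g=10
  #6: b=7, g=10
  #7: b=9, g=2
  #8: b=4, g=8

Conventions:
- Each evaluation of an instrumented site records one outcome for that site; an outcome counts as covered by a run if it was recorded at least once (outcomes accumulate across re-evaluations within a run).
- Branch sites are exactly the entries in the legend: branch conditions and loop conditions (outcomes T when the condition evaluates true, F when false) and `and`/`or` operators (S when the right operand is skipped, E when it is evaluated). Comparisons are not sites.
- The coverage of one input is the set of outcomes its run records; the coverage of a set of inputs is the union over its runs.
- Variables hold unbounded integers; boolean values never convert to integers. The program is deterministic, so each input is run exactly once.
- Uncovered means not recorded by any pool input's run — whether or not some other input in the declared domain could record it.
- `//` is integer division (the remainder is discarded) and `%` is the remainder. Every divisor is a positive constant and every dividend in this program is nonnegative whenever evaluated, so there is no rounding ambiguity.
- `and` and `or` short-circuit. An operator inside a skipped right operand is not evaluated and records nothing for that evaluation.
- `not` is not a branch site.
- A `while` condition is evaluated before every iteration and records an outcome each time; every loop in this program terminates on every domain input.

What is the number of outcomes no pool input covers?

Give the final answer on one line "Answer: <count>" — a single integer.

#1 (b=6, g=7) -> B2->E, B1->F, B3->T, B4->T, B4->T, B4->T, B4->T, B4->T, B4->T, B4->T, B4->F, B5->F, B6->T; covered: B1=F, B2=E, B3=T, B4=T, B4=F, B5=F, B6=T
#2 (b=5, g=3) -> B2->E, B1->T, B4->T, B4->T, B4->T, B4->T, B4->T, B4->T, B4->T, B4->F, B5->F, B6->T; covered: B1=T, B2=E, B4=T, B4=F, B5=F, B6=T
#3 (b=12, g=4) -> B2->E, B1->T, B4->T, B4->T, B4->T, B4->T, B4->T, B4->T, B4->T, B4->F, B5->F, B6->T; covered: B1=T, B2=E, B4=T, B4=F, B5=F, B6=T
#4 (b=7, g=12) -> B2->E, B1->F, B3->T, B4->T, B4->T, B4->T, B4->T, B4->T, B4->F, B5->F, B6->T; covered: B1=F, B2=E, B3=T, B4=T, B4=F, B5=F, B6=T
#5 (b=14, g=10) -> B2->E, B1->T, B4->T, B4->T, B4->T, B4->T, B4->T, B4->T, B4->T, B4->F, B5->F, B6->F; covered: B1=T, B2=E, B4=T, B4=F, B5=F, B6=F
#6 (b=7, g=10) -> B2->E, B1->T, B4->T, B4->T, B4->T, B4->T, B4->T, B4->T, B4->T, B4->F, B5->F, B6->T; covered: B1=T, B2=E, B4=T, B4=F, B5=F, B6=T
#7 (b=9, g=2) -> B2->E, B1->F, B3->T, B4->T, B4->T, B4->T, B4->T, B4->T, B4->T, B4->F, B5->T, B5->F, B6->T; covered: B1=F, B2=E, B3=T, B4=T, B4=F, B5=T, B5=F, B6=T
#8 (b=4, g=8) -> B2->E, B1->F, B3->T, B4->T, B4->T, B4->T, B4->T, B4->T, B4->T, B4->T, B4->F, B5->F, B6->T; covered: B1=F, B2=E, B3=T, B4=T, B4=F, B5=F, B6=T
union over the pool: B1=T, B1=F, B2=E, B3=T, B4=T, B4=F, B5=T, B5=F, B6=T, B6=F
uncovered (2 of 12): B2=S, B3=F

Answer: 2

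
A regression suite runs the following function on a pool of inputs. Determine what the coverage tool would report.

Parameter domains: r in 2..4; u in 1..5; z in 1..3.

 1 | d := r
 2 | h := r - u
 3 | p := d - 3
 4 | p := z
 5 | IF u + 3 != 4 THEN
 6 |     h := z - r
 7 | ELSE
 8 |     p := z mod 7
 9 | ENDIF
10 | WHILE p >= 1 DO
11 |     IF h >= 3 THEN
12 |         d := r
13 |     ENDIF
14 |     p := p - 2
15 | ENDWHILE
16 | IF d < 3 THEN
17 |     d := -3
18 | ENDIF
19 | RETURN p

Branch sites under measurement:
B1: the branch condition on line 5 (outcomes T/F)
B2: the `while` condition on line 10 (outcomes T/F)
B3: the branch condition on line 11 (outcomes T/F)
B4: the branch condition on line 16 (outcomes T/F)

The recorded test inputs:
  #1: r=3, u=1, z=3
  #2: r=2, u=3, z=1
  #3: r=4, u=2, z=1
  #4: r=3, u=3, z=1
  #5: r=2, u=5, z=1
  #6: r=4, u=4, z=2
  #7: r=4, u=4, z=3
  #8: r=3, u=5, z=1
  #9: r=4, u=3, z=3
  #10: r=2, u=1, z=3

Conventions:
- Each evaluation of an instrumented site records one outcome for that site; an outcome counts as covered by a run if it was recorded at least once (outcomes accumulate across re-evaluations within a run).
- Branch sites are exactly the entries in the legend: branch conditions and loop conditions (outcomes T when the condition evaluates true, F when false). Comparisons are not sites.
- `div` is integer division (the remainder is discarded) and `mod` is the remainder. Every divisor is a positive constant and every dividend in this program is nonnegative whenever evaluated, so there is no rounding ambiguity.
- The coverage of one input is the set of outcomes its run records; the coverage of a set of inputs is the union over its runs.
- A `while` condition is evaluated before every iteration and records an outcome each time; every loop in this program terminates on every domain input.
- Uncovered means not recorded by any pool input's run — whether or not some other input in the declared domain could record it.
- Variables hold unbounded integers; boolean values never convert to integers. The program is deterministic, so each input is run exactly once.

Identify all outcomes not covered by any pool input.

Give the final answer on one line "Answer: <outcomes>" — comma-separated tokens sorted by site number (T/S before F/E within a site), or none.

test 1 (r=3, u=1, z=3) hits B1=F, B2=T, B2=F, B3=F, B4=F
test 2 (r=2, u=3, z=1) hits B1=T, B2=T, B2=F, B3=F, B4=T
test 3 (r=4, u=2, z=1) hits B1=T, B2=T, B2=F, B3=F, B4=F
test 4 (r=3, u=3, z=1) hits B1=T, B2=T, B2=F, B3=F, B4=F
test 5 (r=2, u=5, z=1) hits B1=T, B2=T, B2=F, B3=F, B4=T
test 6 (r=4, u=4, z=2) hits B1=T, B2=T, B2=F, B3=F, B4=F
test 7 (r=4, u=4, z=3) hits B1=T, B2=T, B2=F, B3=F, B4=F
test 8 (r=3, u=5, z=1) hits B1=T, B2=T, B2=F, B3=F, B4=F
test 9 (r=4, u=3, z=3) hits B1=T, B2=T, B2=F, B3=F, B4=F
test 10 (r=2, u=1, z=3) hits B1=F, B2=T, B2=F, B3=F, B4=T
union over the pool: B1=T, B1=F, B2=T, B2=F, B3=F, B4=T, B4=F
uncovered (1 of 8): B3=T

Answer: B3=T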